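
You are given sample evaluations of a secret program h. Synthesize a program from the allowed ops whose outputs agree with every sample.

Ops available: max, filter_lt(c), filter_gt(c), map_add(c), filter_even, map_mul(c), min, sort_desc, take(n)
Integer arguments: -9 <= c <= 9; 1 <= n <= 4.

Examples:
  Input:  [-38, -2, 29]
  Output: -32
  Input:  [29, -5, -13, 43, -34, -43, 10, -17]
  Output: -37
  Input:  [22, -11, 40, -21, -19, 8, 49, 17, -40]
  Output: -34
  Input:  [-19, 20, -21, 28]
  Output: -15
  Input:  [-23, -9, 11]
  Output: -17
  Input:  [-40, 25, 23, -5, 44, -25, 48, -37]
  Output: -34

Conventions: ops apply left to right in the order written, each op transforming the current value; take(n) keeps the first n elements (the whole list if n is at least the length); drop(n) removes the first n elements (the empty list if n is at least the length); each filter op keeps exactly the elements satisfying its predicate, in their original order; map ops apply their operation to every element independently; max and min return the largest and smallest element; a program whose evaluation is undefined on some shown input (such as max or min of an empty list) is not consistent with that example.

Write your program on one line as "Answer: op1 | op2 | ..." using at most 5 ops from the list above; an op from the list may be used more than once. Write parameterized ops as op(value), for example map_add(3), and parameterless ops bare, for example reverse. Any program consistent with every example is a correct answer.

filter_lt(0) | map_add(6) | filter_lt(1) | sort_desc | min

Check, running the answer program on each example:
  [-38, -2, 29] -> [-38, -2] -> [-32, 4] -> [-32] -> [-32] -> -32
  [29, -5, -13, 43, -34, -43, 10, -17] -> [-5, -13, -34, -43, -17] -> [1, -7, -28, -37, -11] -> [-7, -28, -37, -11] -> [-7, -11, -28, -37] -> -37
  [22, -11, 40, -21, -19, 8, 49, 17, -40] -> [-11, -21, -19, -40] -> [-5, -15, -13, -34] -> [-5, -15, -13, -34] -> [-5, -13, -15, -34] -> -34
  [-19, 20, -21, 28] -> [-19, -21] -> [-13, -15] -> [-13, -15] -> [-13, -15] -> -15
  [-23, -9, 11] -> [-23, -9] -> [-17, -3] -> [-17, -3] -> [-3, -17] -> -17
  [-40, 25, 23, -5, 44, -25, 48, -37] -> [-40, -5, -25, -37] -> [-34, 1, -19, -31] -> [-34, -19, -31] -> [-19, -31, -34] -> -34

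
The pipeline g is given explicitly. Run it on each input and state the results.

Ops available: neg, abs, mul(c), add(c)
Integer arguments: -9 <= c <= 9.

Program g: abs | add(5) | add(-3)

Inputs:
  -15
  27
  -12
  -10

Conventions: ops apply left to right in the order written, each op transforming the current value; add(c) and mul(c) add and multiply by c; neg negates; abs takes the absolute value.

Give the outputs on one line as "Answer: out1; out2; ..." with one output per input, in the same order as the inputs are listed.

Execution, op by op:
  -15 -> 15 -> 20 -> 17
  27 -> 27 -> 32 -> 29
  -12 -> 12 -> 17 -> 14
  -10 -> 10 -> 15 -> 12

17; 29; 14; 12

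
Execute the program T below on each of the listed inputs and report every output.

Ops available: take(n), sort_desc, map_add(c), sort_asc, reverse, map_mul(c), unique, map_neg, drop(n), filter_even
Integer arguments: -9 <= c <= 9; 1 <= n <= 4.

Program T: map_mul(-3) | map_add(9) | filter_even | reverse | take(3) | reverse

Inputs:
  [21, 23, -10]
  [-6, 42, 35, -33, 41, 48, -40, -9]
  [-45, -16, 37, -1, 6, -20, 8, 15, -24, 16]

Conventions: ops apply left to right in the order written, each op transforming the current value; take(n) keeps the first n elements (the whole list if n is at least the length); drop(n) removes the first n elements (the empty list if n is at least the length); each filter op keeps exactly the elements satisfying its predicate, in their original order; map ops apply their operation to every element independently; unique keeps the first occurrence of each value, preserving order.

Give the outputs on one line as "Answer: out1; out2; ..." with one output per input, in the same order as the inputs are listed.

Execution, op by op:
  [21, 23, -10] -> [-63, -69, 30] -> [-54, -60, 39] -> [-54, -60] -> [-60, -54] -> [-60, -54] -> [-54, -60]
  [-6, 42, 35, -33, 41, 48, -40, -9] -> [18, -126, -105, 99, -123, -144, 120, 27] -> [27, -117, -96, 108, -114, -135, 129, 36] -> [-96, 108, -114, 36] -> [36, -114, 108, -96] -> [36, -114, 108] -> [108, -114, 36]
  [-45, -16, 37, -1, 6, -20, 8, 15, -24, 16] -> [135, 48, -111, 3, -18, 60, -24, -45, 72, -48] -> [144, 57, -102, 12, -9, 69, -15, -36, 81, -39] -> [144, -102, 12, -36] -> [-36, 12, -102, 144] -> [-36, 12, -102] -> [-102, 12, -36]

[-54, -60]; [108, -114, 36]; [-102, 12, -36]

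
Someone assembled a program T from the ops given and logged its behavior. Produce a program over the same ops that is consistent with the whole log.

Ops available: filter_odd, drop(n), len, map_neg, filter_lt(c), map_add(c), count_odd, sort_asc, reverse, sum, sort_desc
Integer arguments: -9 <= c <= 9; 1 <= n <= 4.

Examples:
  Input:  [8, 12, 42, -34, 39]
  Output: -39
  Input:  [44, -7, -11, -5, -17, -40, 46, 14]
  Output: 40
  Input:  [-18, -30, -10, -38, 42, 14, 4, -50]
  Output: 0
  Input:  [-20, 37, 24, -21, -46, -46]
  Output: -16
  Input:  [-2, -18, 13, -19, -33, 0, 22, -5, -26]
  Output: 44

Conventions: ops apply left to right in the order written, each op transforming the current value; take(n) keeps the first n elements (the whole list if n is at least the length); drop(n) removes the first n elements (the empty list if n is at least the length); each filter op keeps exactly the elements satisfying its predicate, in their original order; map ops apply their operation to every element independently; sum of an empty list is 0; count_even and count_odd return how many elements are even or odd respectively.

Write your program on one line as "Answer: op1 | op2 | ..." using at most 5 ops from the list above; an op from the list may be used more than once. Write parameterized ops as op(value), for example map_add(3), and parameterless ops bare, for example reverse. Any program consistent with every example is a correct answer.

reverse | map_neg | filter_odd | sum

Check, running the answer program on each example:
  [8, 12, 42, -34, 39] -> [39, -34, 42, 12, 8] -> [-39, 34, -42, -12, -8] -> [-39] -> -39
  [44, -7, -11, -5, -17, -40, 46, 14] -> [14, 46, -40, -17, -5, -11, -7, 44] -> [-14, -46, 40, 17, 5, 11, 7, -44] -> [17, 5, 11, 7] -> 40
  [-18, -30, -10, -38, 42, 14, 4, -50] -> [-50, 4, 14, 42, -38, -10, -30, -18] -> [50, -4, -14, -42, 38, 10, 30, 18] -> [] -> 0
  [-20, 37, 24, -21, -46, -46] -> [-46, -46, -21, 24, 37, -20] -> [46, 46, 21, -24, -37, 20] -> [21, -37] -> -16
  [-2, -18, 13, -19, -33, 0, 22, -5, -26] -> [-26, -5, 22, 0, -33, -19, 13, -18, -2] -> [26, 5, -22, 0, 33, 19, -13, 18, 2] -> [5, 33, 19, -13] -> 44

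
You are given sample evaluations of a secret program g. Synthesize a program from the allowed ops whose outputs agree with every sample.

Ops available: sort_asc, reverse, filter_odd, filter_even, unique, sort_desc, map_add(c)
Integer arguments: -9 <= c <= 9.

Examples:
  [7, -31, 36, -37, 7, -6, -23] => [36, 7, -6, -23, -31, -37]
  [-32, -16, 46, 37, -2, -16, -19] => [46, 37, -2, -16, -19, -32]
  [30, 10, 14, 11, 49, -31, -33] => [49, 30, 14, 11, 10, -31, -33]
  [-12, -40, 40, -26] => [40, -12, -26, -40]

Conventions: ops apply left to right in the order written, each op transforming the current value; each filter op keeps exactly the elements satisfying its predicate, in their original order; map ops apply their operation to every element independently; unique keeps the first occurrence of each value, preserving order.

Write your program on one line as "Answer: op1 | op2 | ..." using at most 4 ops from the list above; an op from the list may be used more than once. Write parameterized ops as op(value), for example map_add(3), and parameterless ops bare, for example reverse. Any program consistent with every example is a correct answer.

sort_asc | sort_desc | unique

Check, running the answer program on each example:
  [7, -31, 36, -37, 7, -6, -23] -> [-37, -31, -23, -6, 7, 7, 36] -> [36, 7, 7, -6, -23, -31, -37] -> [36, 7, -6, -23, -31, -37]
  [-32, -16, 46, 37, -2, -16, -19] -> [-32, -19, -16, -16, -2, 37, 46] -> [46, 37, -2, -16, -16, -19, -32] -> [46, 37, -2, -16, -19, -32]
  [30, 10, 14, 11, 49, -31, -33] -> [-33, -31, 10, 11, 14, 30, 49] -> [49, 30, 14, 11, 10, -31, -33] -> [49, 30, 14, 11, 10, -31, -33]
  [-12, -40, 40, -26] -> [-40, -26, -12, 40] -> [40, -12, -26, -40] -> [40, -12, -26, -40]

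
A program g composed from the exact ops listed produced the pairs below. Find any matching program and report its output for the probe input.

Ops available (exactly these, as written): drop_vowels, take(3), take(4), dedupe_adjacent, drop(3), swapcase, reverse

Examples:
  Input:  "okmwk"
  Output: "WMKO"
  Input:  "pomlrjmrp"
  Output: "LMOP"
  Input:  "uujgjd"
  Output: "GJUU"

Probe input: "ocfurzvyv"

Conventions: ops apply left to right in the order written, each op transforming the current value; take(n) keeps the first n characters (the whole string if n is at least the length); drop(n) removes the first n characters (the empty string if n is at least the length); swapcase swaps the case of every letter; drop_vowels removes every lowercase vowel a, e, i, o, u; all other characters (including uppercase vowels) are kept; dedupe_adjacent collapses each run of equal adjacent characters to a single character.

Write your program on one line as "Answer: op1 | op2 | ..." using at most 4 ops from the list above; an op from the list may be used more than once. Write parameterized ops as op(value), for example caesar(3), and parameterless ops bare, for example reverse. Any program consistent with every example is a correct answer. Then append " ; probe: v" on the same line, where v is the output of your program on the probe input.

take(4) | reverse | swapcase ; probe: "UFCO"

Check, running the answer program on each example:
  "okmwk" -> "okmw" -> "wmko" -> "WMKO"
  "pomlrjmrp" -> "poml" -> "lmop" -> "LMOP"
  "uujgjd" -> "uujg" -> "gjuu" -> "GJUU"
  probe: "ocfurzvyv" -> "ocfu" -> "ufco" -> "UFCO"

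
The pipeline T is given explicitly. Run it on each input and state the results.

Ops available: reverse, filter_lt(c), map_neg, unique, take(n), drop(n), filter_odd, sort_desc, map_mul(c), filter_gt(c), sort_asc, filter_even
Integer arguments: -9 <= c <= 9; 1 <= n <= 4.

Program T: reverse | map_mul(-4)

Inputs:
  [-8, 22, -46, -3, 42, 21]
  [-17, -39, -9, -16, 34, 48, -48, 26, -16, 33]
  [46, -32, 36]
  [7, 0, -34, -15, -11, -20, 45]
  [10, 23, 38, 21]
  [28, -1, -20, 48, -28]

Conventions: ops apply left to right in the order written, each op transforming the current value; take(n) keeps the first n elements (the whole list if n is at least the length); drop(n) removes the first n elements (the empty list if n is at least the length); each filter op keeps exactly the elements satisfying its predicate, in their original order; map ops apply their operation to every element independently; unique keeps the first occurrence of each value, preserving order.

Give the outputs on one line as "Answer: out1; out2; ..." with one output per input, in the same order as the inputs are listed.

[-84, -168, 12, 184, -88, 32]; [-132, 64, -104, 192, -192, -136, 64, 36, 156, 68]; [-144, 128, -184]; [-180, 80, 44, 60, 136, 0, -28]; [-84, -152, -92, -40]; [112, -192, 80, 4, -112]

Execution, op by op:
  [-8, 22, -46, -3, 42, 21] -> [21, 42, -3, -46, 22, -8] -> [-84, -168, 12, 184, -88, 32]
  [-17, -39, -9, -16, 34, 48, -48, 26, -16, 33] -> [33, -16, 26, -48, 48, 34, -16, -9, -39, -17] -> [-132, 64, -104, 192, -192, -136, 64, 36, 156, 68]
  [46, -32, 36] -> [36, -32, 46] -> [-144, 128, -184]
  [7, 0, -34, -15, -11, -20, 45] -> [45, -20, -11, -15, -34, 0, 7] -> [-180, 80, 44, 60, 136, 0, -28]
  [10, 23, 38, 21] -> [21, 38, 23, 10] -> [-84, -152, -92, -40]
  [28, -1, -20, 48, -28] -> [-28, 48, -20, -1, 28] -> [112, -192, 80, 4, -112]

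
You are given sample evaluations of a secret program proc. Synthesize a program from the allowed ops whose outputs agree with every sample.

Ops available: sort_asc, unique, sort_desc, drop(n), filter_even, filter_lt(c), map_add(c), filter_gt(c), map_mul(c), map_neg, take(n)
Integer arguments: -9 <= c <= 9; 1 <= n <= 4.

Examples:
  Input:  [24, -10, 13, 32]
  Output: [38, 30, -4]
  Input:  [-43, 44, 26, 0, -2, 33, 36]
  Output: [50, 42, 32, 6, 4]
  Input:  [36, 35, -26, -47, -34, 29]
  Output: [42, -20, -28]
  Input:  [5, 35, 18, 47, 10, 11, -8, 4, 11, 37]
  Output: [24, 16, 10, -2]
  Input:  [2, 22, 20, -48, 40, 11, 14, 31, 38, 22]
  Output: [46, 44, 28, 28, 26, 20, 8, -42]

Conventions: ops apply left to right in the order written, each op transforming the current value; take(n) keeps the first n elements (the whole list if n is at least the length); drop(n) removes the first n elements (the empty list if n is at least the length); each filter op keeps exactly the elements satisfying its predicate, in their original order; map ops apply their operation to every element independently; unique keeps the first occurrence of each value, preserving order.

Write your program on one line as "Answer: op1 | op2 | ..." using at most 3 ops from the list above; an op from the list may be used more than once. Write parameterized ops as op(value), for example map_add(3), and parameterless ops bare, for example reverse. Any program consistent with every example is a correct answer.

map_add(6) | filter_even | sort_desc

Check, running the answer program on each example:
  [24, -10, 13, 32] -> [30, -4, 19, 38] -> [30, -4, 38] -> [38, 30, -4]
  [-43, 44, 26, 0, -2, 33, 36] -> [-37, 50, 32, 6, 4, 39, 42] -> [50, 32, 6, 4, 42] -> [50, 42, 32, 6, 4]
  [36, 35, -26, -47, -34, 29] -> [42, 41, -20, -41, -28, 35] -> [42, -20, -28] -> [42, -20, -28]
  [5, 35, 18, 47, 10, 11, -8, 4, 11, 37] -> [11, 41, 24, 53, 16, 17, -2, 10, 17, 43] -> [24, 16, -2, 10] -> [24, 16, 10, -2]
  [2, 22, 20, -48, 40, 11, 14, 31, 38, 22] -> [8, 28, 26, -42, 46, 17, 20, 37, 44, 28] -> [8, 28, 26, -42, 46, 20, 44, 28] -> [46, 44, 28, 28, 26, 20, 8, -42]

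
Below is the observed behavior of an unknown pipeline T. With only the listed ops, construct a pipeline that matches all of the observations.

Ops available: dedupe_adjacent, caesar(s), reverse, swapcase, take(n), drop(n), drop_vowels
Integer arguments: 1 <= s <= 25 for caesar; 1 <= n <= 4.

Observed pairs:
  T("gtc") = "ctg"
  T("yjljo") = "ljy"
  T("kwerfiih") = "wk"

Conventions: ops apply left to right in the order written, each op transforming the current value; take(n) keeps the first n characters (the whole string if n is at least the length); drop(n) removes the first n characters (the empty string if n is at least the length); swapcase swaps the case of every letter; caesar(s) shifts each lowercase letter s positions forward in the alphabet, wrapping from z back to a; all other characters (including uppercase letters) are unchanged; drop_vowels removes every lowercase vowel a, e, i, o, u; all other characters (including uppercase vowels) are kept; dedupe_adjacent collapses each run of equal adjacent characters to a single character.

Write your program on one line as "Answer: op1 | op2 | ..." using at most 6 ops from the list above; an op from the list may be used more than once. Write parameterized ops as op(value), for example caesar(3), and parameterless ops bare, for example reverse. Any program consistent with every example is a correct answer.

take(3) | swapcase | reverse | swapcase | drop_vowels

Check, running the answer program on each example:
  "gtc" -> "gtc" -> "GTC" -> "CTG" -> "ctg" -> "ctg"
  "yjljo" -> "yjl" -> "YJL" -> "LJY" -> "ljy" -> "ljy"
  "kwerfiih" -> "kwe" -> "KWE" -> "EWK" -> "ewk" -> "wk"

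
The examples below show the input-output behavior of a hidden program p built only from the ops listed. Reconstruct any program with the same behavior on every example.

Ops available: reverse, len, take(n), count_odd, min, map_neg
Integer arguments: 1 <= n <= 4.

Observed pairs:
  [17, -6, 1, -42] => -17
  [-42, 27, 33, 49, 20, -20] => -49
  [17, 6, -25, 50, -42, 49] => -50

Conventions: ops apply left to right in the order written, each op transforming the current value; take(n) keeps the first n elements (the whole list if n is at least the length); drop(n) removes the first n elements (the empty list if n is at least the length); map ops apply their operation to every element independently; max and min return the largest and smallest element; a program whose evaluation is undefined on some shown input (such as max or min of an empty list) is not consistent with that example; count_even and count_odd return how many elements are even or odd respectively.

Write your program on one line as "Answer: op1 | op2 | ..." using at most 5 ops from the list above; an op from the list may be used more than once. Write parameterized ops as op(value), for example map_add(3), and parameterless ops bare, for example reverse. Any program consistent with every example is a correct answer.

map_neg | take(4) | reverse | min

Check, running the answer program on each example:
  [17, -6, 1, -42] -> [-17, 6, -1, 42] -> [-17, 6, -1, 42] -> [42, -1, 6, -17] -> -17
  [-42, 27, 33, 49, 20, -20] -> [42, -27, -33, -49, -20, 20] -> [42, -27, -33, -49] -> [-49, -33, -27, 42] -> -49
  [17, 6, -25, 50, -42, 49] -> [-17, -6, 25, -50, 42, -49] -> [-17, -6, 25, -50] -> [-50, 25, -6, -17] -> -50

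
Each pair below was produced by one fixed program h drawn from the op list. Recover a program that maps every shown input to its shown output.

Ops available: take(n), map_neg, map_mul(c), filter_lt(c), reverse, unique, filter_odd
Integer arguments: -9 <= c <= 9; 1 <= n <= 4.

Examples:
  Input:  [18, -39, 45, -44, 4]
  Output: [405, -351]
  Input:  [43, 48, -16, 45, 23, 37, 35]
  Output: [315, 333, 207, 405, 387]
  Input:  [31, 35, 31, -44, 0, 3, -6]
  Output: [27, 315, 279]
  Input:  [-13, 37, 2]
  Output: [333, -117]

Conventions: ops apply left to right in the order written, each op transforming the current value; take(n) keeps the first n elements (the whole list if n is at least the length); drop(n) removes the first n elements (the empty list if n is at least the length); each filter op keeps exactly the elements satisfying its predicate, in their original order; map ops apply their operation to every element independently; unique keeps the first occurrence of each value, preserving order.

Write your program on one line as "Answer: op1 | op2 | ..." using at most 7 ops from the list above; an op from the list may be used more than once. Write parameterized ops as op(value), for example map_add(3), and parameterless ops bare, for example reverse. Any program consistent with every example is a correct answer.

map_mul(3) | map_neg | unique | reverse | filter_odd | map_mul(-3)

Check, running the answer program on each example:
  [18, -39, 45, -44, 4] -> [54, -117, 135, -132, 12] -> [-54, 117, -135, 132, -12] -> [-54, 117, -135, 132, -12] -> [-12, 132, -135, 117, -54] -> [-135, 117] -> [405, -351]
  [43, 48, -16, 45, 23, 37, 35] -> [129, 144, -48, 135, 69, 111, 105] -> [-129, -144, 48, -135, -69, -111, -105] -> [-129, -144, 48, -135, -69, -111, -105] -> [-105, -111, -69, -135, 48, -144, -129] -> [-105, -111, -69, -135, -129] -> [315, 333, 207, 405, 387]
  [31, 35, 31, -44, 0, 3, -6] -> [93, 105, 93, -132, 0, 9, -18] -> [-93, -105, -93, 132, 0, -9, 18] -> [-93, -105, 132, 0, -9, 18] -> [18, -9, 0, 132, -105, -93] -> [-9, -105, -93] -> [27, 315, 279]
  [-13, 37, 2] -> [-39, 111, 6] -> [39, -111, -6] -> [39, -111, -6] -> [-6, -111, 39] -> [-111, 39] -> [333, -117]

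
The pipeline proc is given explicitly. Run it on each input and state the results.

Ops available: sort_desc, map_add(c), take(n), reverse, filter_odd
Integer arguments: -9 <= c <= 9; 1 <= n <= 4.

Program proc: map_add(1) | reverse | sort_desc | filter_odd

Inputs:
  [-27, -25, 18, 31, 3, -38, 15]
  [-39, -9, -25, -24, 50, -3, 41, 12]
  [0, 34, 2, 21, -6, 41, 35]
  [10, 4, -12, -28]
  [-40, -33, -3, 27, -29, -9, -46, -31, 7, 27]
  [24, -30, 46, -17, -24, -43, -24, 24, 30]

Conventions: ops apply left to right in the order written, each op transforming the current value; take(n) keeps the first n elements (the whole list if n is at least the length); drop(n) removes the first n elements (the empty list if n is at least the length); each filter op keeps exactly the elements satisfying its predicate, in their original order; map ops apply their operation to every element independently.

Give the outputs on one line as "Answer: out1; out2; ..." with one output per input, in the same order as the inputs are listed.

Execution, op by op:
  [-27, -25, 18, 31, 3, -38, 15] -> [-26, -24, 19, 32, 4, -37, 16] -> [16, -37, 4, 32, 19, -24, -26] -> [32, 19, 16, 4, -24, -26, -37] -> [19, -37]
  [-39, -9, -25, -24, 50, -3, 41, 12] -> [-38, -8, -24, -23, 51, -2, 42, 13] -> [13, 42, -2, 51, -23, -24, -8, -38] -> [51, 42, 13, -2, -8, -23, -24, -38] -> [51, 13, -23]
  [0, 34, 2, 21, -6, 41, 35] -> [1, 35, 3, 22, -5, 42, 36] -> [36, 42, -5, 22, 3, 35, 1] -> [42, 36, 35, 22, 3, 1, -5] -> [35, 3, 1, -5]
  [10, 4, -12, -28] -> [11, 5, -11, -27] -> [-27, -11, 5, 11] -> [11, 5, -11, -27] -> [11, 5, -11, -27]
  [-40, -33, -3, 27, -29, -9, -46, -31, 7, 27] -> [-39, -32, -2, 28, -28, -8, -45, -30, 8, 28] -> [28, 8, -30, -45, -8, -28, 28, -2, -32, -39] -> [28, 28, 8, -2, -8, -28, -30, -32, -39, -45] -> [-39, -45]
  [24, -30, 46, -17, -24, -43, -24, 24, 30] -> [25, -29, 47, -16, -23, -42, -23, 25, 31] -> [31, 25, -23, -42, -23, -16, 47, -29, 25] -> [47, 31, 25, 25, -16, -23, -23, -29, -42] -> [47, 31, 25, 25, -23, -23, -29]

[19, -37]; [51, 13, -23]; [35, 3, 1, -5]; [11, 5, -11, -27]; [-39, -45]; [47, 31, 25, 25, -23, -23, -29]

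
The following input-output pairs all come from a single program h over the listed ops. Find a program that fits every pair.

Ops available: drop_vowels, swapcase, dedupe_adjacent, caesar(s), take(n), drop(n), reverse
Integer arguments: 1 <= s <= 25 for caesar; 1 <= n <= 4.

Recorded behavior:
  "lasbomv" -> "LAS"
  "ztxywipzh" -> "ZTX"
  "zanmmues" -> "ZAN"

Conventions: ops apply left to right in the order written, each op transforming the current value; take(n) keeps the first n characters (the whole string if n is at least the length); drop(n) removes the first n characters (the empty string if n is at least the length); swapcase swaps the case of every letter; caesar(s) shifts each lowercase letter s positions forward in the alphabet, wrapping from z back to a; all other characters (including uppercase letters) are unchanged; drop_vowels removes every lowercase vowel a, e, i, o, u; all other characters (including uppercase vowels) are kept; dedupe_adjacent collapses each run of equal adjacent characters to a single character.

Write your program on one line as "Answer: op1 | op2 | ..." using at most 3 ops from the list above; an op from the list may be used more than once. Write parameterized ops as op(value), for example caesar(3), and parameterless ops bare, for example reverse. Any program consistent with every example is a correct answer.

swapcase | take(3)

Check, running the answer program on each example:
  "lasbomv" -> "LASBOMV" -> "LAS"
  "ztxywipzh" -> "ZTXYWIPZH" -> "ZTX"
  "zanmmues" -> "ZANMMUES" -> "ZAN"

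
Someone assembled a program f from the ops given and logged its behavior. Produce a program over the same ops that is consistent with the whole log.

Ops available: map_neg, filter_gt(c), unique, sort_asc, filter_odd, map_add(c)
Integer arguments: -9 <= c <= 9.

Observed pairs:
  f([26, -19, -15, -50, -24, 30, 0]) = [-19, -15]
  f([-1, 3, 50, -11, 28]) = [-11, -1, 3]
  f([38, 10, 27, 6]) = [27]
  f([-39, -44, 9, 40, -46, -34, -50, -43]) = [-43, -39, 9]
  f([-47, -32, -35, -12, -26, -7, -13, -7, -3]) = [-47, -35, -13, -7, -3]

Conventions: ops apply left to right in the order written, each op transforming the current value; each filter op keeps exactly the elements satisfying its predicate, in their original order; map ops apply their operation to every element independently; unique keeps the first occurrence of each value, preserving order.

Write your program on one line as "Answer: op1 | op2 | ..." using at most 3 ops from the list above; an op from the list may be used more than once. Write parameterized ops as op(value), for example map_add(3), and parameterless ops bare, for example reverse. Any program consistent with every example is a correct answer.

unique | sort_asc | filter_odd

Check, running the answer program on each example:
  [26, -19, -15, -50, -24, 30, 0] -> [26, -19, -15, -50, -24, 30, 0] -> [-50, -24, -19, -15, 0, 26, 30] -> [-19, -15]
  [-1, 3, 50, -11, 28] -> [-1, 3, 50, -11, 28] -> [-11, -1, 3, 28, 50] -> [-11, -1, 3]
  [38, 10, 27, 6] -> [38, 10, 27, 6] -> [6, 10, 27, 38] -> [27]
  [-39, -44, 9, 40, -46, -34, -50, -43] -> [-39, -44, 9, 40, -46, -34, -50, -43] -> [-50, -46, -44, -43, -39, -34, 9, 40] -> [-43, -39, 9]
  [-47, -32, -35, -12, -26, -7, -13, -7, -3] -> [-47, -32, -35, -12, -26, -7, -13, -3] -> [-47, -35, -32, -26, -13, -12, -7, -3] -> [-47, -35, -13, -7, -3]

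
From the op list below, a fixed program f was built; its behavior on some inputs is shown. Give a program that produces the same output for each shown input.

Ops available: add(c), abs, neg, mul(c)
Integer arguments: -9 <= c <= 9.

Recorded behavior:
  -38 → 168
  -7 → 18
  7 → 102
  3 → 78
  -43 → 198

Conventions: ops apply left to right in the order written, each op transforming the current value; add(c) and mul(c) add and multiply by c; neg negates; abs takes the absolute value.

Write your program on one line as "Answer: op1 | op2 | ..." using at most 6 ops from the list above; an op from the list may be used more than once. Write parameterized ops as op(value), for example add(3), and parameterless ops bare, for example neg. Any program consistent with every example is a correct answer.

neg | add(-9) | mul(-6) | add(6) | abs

Check, running the answer program on each example:
  -38 -> 38 -> 29 -> -174 -> -168 -> 168
  -7 -> 7 -> -2 -> 12 -> 18 -> 18
  7 -> -7 -> -16 -> 96 -> 102 -> 102
  3 -> -3 -> -12 -> 72 -> 78 -> 78
  -43 -> 43 -> 34 -> -204 -> -198 -> 198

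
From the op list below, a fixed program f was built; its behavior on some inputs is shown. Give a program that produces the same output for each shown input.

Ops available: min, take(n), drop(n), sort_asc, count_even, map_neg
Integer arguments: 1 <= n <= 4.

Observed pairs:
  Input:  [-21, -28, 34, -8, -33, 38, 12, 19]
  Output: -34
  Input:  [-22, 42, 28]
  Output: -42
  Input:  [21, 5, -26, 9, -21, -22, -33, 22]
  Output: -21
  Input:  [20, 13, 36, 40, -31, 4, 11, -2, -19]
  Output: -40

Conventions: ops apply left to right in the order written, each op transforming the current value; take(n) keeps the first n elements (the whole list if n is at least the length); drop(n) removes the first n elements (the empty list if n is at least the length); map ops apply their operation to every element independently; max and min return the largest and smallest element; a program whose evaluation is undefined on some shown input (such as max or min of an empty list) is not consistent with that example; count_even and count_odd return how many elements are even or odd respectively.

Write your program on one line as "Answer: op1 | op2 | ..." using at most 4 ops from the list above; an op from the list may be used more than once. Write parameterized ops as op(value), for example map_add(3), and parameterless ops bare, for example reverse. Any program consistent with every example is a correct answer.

take(4) | map_neg | min

Check, running the answer program on each example:
  [-21, -28, 34, -8, -33, 38, 12, 19] -> [-21, -28, 34, -8] -> [21, 28, -34, 8] -> -34
  [-22, 42, 28] -> [-22, 42, 28] -> [22, -42, -28] -> -42
  [21, 5, -26, 9, -21, -22, -33, 22] -> [21, 5, -26, 9] -> [-21, -5, 26, -9] -> -21
  [20, 13, 36, 40, -31, 4, 11, -2, -19] -> [20, 13, 36, 40] -> [-20, -13, -36, -40] -> -40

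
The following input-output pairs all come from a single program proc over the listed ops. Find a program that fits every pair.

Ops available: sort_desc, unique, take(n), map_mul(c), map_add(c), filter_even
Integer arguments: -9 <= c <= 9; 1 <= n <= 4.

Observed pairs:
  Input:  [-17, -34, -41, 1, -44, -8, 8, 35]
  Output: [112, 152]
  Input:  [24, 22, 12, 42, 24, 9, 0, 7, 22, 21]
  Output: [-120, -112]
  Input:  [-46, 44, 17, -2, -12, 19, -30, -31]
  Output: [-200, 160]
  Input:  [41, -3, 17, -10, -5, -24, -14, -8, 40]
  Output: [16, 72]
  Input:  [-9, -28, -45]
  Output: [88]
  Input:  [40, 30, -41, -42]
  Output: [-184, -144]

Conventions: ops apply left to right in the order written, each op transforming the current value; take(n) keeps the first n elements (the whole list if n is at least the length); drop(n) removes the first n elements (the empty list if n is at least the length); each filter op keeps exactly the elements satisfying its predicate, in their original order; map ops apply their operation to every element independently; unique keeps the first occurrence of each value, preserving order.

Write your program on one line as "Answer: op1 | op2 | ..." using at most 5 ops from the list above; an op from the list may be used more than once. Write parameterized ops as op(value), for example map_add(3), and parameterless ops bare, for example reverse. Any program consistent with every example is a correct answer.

map_add(6) | filter_even | take(2) | sort_desc | map_mul(-4)

Check, running the answer program on each example:
  [-17, -34, -41, 1, -44, -8, 8, 35] -> [-11, -28, -35, 7, -38, -2, 14, 41] -> [-28, -38, -2, 14] -> [-28, -38] -> [-28, -38] -> [112, 152]
  [24, 22, 12, 42, 24, 9, 0, 7, 22, 21] -> [30, 28, 18, 48, 30, 15, 6, 13, 28, 27] -> [30, 28, 18, 48, 30, 6, 28] -> [30, 28] -> [30, 28] -> [-120, -112]
  [-46, 44, 17, -2, -12, 19, -30, -31] -> [-40, 50, 23, 4, -6, 25, -24, -25] -> [-40, 50, 4, -6, -24] -> [-40, 50] -> [50, -40] -> [-200, 160]
  [41, -3, 17, -10, -5, -24, -14, -8, 40] -> [47, 3, 23, -4, 1, -18, -8, -2, 46] -> [-4, -18, -8, -2, 46] -> [-4, -18] -> [-4, -18] -> [16, 72]
  [-9, -28, -45] -> [-3, -22, -39] -> [-22] -> [-22] -> [-22] -> [88]
  [40, 30, -41, -42] -> [46, 36, -35, -36] -> [46, 36, -36] -> [46, 36] -> [46, 36] -> [-184, -144]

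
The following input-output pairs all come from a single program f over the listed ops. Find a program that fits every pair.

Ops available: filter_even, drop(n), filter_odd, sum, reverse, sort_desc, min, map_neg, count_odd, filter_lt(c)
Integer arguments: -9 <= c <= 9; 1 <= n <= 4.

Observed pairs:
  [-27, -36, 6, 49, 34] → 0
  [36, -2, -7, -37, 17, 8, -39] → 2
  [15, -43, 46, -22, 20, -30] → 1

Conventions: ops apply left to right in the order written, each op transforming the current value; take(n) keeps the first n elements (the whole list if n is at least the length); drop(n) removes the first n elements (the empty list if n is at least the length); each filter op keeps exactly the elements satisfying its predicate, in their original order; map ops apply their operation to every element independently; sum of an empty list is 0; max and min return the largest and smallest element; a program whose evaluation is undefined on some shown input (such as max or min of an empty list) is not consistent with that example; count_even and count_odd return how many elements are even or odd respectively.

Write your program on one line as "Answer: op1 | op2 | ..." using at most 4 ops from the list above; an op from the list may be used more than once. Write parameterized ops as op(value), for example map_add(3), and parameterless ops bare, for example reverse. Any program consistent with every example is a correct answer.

sort_desc | drop(2) | drop(3) | count_odd

Check, running the answer program on each example:
  [-27, -36, 6, 49, 34] -> [49, 34, 6, -27, -36] -> [6, -27, -36] -> [] -> 0
  [36, -2, -7, -37, 17, 8, -39] -> [36, 17, 8, -2, -7, -37, -39] -> [8, -2, -7, -37, -39] -> [-37, -39] -> 2
  [15, -43, 46, -22, 20, -30] -> [46, 20, 15, -22, -30, -43] -> [15, -22, -30, -43] -> [-43] -> 1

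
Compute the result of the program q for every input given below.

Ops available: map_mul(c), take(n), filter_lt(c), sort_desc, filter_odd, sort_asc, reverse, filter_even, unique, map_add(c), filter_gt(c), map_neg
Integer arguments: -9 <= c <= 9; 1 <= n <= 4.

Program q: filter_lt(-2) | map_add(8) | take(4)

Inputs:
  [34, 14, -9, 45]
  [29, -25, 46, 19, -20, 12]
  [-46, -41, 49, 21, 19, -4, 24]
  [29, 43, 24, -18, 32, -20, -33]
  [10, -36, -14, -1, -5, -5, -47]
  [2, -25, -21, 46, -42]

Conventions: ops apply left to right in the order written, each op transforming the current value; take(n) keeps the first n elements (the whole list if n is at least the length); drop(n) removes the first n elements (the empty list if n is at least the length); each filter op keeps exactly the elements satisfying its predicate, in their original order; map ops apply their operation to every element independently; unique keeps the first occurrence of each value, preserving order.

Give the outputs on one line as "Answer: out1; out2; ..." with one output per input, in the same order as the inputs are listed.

Execution, op by op:
  [34, 14, -9, 45] -> [-9] -> [-1] -> [-1]
  [29, -25, 46, 19, -20, 12] -> [-25, -20] -> [-17, -12] -> [-17, -12]
  [-46, -41, 49, 21, 19, -4, 24] -> [-46, -41, -4] -> [-38, -33, 4] -> [-38, -33, 4]
  [29, 43, 24, -18, 32, -20, -33] -> [-18, -20, -33] -> [-10, -12, -25] -> [-10, -12, -25]
  [10, -36, -14, -1, -5, -5, -47] -> [-36, -14, -5, -5, -47] -> [-28, -6, 3, 3, -39] -> [-28, -6, 3, 3]
  [2, -25, -21, 46, -42] -> [-25, -21, -42] -> [-17, -13, -34] -> [-17, -13, -34]

[-1]; [-17, -12]; [-38, -33, 4]; [-10, -12, -25]; [-28, -6, 3, 3]; [-17, -13, -34]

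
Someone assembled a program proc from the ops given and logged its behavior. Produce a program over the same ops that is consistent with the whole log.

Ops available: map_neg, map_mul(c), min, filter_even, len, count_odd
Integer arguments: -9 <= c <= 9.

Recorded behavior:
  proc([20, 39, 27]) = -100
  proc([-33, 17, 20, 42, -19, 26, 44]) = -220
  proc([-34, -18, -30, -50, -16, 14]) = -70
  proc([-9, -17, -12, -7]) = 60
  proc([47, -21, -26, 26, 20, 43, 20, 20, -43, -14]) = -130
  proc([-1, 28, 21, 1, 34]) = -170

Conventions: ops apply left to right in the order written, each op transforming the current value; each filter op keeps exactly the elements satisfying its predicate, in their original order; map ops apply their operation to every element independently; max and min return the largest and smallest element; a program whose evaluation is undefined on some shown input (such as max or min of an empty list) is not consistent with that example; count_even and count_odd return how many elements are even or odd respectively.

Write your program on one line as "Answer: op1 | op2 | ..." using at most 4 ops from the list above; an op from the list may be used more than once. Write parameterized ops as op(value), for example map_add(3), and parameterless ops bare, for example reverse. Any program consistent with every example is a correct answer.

filter_even | map_mul(5) | map_neg | min

Check, running the answer program on each example:
  [20, 39, 27] -> [20] -> [100] -> [-100] -> -100
  [-33, 17, 20, 42, -19, 26, 44] -> [20, 42, 26, 44] -> [100, 210, 130, 220] -> [-100, -210, -130, -220] -> -220
  [-34, -18, -30, -50, -16, 14] -> [-34, -18, -30, -50, -16, 14] -> [-170, -90, -150, -250, -80, 70] -> [170, 90, 150, 250, 80, -70] -> -70
  [-9, -17, -12, -7] -> [-12] -> [-60] -> [60] -> 60
  [47, -21, -26, 26, 20, 43, 20, 20, -43, -14] -> [-26, 26, 20, 20, 20, -14] -> [-130, 130, 100, 100, 100, -70] -> [130, -130, -100, -100, -100, 70] -> -130
  [-1, 28, 21, 1, 34] -> [28, 34] -> [140, 170] -> [-140, -170] -> -170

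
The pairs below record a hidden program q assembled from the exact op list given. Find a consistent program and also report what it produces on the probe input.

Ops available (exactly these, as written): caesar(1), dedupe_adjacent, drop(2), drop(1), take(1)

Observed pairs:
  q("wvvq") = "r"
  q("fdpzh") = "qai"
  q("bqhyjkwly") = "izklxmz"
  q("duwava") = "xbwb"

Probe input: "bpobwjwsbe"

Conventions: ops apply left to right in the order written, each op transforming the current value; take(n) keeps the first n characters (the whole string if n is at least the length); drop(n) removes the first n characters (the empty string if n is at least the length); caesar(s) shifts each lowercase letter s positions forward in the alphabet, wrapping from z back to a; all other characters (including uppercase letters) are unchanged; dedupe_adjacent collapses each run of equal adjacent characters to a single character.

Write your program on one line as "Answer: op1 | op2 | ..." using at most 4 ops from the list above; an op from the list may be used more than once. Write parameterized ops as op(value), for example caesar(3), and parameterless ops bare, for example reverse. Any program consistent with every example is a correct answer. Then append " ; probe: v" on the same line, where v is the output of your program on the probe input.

dedupe_adjacent | caesar(1) | drop(2) ; probe: "pcxkxtcf"

Check, running the answer program on each example:
  "wvvq" -> "wvq" -> "xwr" -> "r"
  "fdpzh" -> "fdpzh" -> "geqai" -> "qai"
  "bqhyjkwly" -> "bqhyjkwly" -> "crizklxmz" -> "izklxmz"
  "duwava" -> "duwava" -> "evxbwb" -> "xbwb"
  probe: "bpobwjwsbe" -> "bpobwjwsbe" -> "cqpcxkxtcf" -> "pcxkxtcf"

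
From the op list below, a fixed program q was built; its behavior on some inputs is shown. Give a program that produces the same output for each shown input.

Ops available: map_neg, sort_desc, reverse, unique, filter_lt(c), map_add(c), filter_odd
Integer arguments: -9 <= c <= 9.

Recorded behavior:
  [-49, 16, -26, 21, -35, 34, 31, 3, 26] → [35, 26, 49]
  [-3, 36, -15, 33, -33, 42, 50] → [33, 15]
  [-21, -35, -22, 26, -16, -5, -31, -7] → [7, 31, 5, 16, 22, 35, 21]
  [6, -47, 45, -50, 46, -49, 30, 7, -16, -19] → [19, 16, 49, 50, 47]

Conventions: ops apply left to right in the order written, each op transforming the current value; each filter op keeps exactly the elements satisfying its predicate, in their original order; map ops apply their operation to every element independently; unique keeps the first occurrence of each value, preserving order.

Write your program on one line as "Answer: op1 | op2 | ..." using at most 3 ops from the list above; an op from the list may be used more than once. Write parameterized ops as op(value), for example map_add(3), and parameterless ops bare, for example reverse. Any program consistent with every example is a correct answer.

filter_lt(-4) | map_neg | reverse

Check, running the answer program on each example:
  [-49, 16, -26, 21, -35, 34, 31, 3, 26] -> [-49, -26, -35] -> [49, 26, 35] -> [35, 26, 49]
  [-3, 36, -15, 33, -33, 42, 50] -> [-15, -33] -> [15, 33] -> [33, 15]
  [-21, -35, -22, 26, -16, -5, -31, -7] -> [-21, -35, -22, -16, -5, -31, -7] -> [21, 35, 22, 16, 5, 31, 7] -> [7, 31, 5, 16, 22, 35, 21]
  [6, -47, 45, -50, 46, -49, 30, 7, -16, -19] -> [-47, -50, -49, -16, -19] -> [47, 50, 49, 16, 19] -> [19, 16, 49, 50, 47]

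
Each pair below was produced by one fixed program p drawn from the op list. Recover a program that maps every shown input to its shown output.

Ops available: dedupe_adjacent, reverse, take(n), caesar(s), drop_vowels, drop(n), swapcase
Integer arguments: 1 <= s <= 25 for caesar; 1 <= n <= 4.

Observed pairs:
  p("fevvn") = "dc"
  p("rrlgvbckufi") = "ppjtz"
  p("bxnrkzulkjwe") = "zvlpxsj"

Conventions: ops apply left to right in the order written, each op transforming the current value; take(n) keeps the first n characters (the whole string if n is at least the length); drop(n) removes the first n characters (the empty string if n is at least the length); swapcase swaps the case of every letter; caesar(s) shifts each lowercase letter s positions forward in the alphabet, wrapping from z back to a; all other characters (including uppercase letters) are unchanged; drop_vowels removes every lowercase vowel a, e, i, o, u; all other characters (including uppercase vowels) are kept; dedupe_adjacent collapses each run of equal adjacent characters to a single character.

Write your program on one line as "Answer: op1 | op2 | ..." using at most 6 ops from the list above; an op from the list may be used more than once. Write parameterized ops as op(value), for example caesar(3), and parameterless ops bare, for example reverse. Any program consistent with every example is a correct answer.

reverse | caesar(24) | drop(3) | reverse | drop_vowels

Check, running the answer program on each example:
  "fevvn" -> "nvvef" -> "lttcd" -> "cd" -> "dc" -> "dc"
  "rrlgvbckufi" -> "ifukcbvglrr" -> "gdsiaztejpp" -> "iaztejpp" -> "ppjetzai" -> "ppjtz"
  "bxnrkzulkjwe" -> "ewjkluzkrnxb" -> "cuhijsxiplvz" -> "ijsxiplvz" -> "zvlpixsji" -> "zvlpxsj"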